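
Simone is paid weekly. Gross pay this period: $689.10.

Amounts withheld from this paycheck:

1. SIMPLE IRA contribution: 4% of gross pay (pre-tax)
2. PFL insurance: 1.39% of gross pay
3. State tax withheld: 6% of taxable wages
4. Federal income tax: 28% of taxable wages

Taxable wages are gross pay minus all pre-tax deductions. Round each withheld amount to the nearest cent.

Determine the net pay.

$427.04

SIMPLE IRA contribution: $689.10 × 0.04 = $27.56
Taxable wages = $689.10 − $27.56 = $661.54
Federal income tax: $661.54 × 0.28 = $185.23
State tax withheld: $661.54 × 0.06 = $39.69
PFL insurance: $689.10 × 0.0139 = $9.58
Total deductions = $27.56 + $185.23 + $39.69 + $9.58 = $262.06
Net pay = $689.10 − $262.06 = $427.04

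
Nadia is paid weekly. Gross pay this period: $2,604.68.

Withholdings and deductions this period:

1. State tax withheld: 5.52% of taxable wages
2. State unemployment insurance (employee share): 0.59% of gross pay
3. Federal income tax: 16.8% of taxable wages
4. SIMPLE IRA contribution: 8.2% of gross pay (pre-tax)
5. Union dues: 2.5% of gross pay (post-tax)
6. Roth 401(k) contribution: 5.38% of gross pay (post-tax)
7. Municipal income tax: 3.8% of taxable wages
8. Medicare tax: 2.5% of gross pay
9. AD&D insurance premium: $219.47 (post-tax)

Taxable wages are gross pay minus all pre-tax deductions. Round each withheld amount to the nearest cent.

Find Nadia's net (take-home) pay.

$1,261.34

SIMPLE IRA contribution: $2,604.68 × 0.082 = $213.58
Taxable wages = $2,604.68 − $213.58 = $2,391.10
State tax withheld: $2,391.10 × 0.0552 = $131.99
Federal income tax: $2,391.10 × 0.168 = $401.70
Municipal income tax: $2,391.10 × 0.038 = $90.86
Medicare tax: $2,604.68 × 0.025 = $65.12
State unemployment insurance (employee share): $2,604.68 × 0.0059 = $15.37
Roth 401(k) contribution: $2,604.68 × 0.0538 = $140.13
AD&D insurance premium: $219.47
Union dues: $2,604.68 × 0.025 = $65.12
Total deductions = $213.58 + $131.99 + $401.70 + $90.86 + $65.12 + $15.37 + $140.13 + $219.47 + $65.12 = $1,343.34
Net pay = $2,604.68 − $1,343.34 = $1,261.34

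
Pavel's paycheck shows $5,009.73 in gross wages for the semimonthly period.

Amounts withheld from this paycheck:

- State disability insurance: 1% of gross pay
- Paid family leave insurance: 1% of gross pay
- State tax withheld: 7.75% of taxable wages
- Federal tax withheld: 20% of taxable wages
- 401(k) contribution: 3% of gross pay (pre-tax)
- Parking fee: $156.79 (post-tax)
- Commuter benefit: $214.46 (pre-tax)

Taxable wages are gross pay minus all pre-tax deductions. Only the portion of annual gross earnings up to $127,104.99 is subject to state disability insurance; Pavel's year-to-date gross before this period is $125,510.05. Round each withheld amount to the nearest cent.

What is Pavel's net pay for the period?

$3,133.15

401(k) contribution: $5,009.73 × 0.03 = $150.29
Commuter benefit: $214.46
Pre-tax total = $150.29 + $214.46 = $364.75
Taxable wages = $5,009.73 − $364.75 = $4,644.98
Federal tax withheld: $4,644.98 × 0.2 = $929.00
State tax withheld: $4,644.98 × 0.0775 = $359.99
State disability insurance: only $127,104.99 − $125,510.05 = $1,594.94 of this check is subject → $1,594.94 × 0.01 = $15.95
Paid family leave insurance: $5,009.73 × 0.01 = $50.10
Parking fee: $156.79
Total deductions = $150.29 + $214.46 + $929.00 + $359.99 + $15.95 + $50.10 + $156.79 = $1,876.58
Net pay = $5,009.73 − $1,876.58 = $3,133.15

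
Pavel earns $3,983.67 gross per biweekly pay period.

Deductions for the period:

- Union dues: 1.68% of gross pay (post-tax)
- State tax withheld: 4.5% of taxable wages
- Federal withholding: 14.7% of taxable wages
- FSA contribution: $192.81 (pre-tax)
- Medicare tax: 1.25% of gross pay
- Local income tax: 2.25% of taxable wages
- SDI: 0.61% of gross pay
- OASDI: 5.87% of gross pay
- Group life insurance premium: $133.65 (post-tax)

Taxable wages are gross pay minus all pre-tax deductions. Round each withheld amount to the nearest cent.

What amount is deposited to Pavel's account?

$2,469.20

FSA contribution: $192.81
Taxable wages = $3,983.67 − $192.81 = $3,790.86
Federal withholding: $3,790.86 × 0.147 = $557.26
State tax withheld: $3,790.86 × 0.045 = $170.59
Local income tax: $3,790.86 × 0.0225 = $85.29
SDI: $3,983.67 × 0.0061 = $24.30
OASDI: $3,983.67 × 0.0587 = $233.84
Medicare tax: $3,983.67 × 0.0125 = $49.80
Group life insurance premium: $133.65
Union dues: $3,983.67 × 0.0168 = $66.93
Total deductions = $192.81 + $557.26 + $170.59 + $85.29 + $24.30 + $233.84 + $49.80 + $133.65 + $66.93 = $1,514.47
Net pay = $3,983.67 − $1,514.47 = $2,469.20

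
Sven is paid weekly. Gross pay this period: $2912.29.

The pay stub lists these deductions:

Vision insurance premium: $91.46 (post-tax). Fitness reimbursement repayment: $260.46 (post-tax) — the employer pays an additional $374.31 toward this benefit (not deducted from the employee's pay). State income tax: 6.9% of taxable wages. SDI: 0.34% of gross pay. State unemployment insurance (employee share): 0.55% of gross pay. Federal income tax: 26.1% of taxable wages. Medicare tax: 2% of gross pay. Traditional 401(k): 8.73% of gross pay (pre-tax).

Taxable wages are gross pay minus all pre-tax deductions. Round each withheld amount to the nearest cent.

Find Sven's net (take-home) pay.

Traditional 401(k): $2912.29 × 0.0873 = $254.24
Taxable wages = $2912.29 − $254.24 = $2658.05
State income tax: $2658.05 × 0.069 = $183.41
Federal income tax: $2658.05 × 0.261 = $693.75
State unemployment insurance (employee share): $2912.29 × 0.0055 = $16.02
SDI: $2912.29 × 0.0034 = $9.90
Medicare tax: $2912.29 × 0.02 = $58.25
Vision insurance premium: $91.46
Fitness reimbursement repayment: $260.46
(Employer's $374.31 toward fitness reimbursement repayment is not withheld from the employee.)
Total deductions = $254.24 + $183.41 + $693.75 + $16.02 + $9.90 + $58.25 + $91.46 + $260.46 = $1567.49
Net pay = $2912.29 − $1567.49 = $1344.80

$1344.80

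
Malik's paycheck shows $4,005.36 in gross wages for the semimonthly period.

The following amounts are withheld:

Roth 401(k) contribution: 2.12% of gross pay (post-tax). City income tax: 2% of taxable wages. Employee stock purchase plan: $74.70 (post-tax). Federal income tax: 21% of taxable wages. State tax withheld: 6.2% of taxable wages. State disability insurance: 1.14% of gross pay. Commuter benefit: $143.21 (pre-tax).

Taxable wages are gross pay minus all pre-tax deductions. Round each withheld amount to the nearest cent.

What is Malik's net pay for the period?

$2,529.14

Commuter benefit: $143.21
Taxable wages = $4,005.36 − $143.21 = $3,862.15
City income tax: $3,862.15 × 0.02 = $77.24
Federal income tax: $3,862.15 × 0.21 = $811.05
State tax withheld: $3,862.15 × 0.062 = $239.45
State disability insurance: $4,005.36 × 0.0114 = $45.66
Employee stock purchase plan: $74.70
Roth 401(k) contribution: $4,005.36 × 0.0212 = $84.91
Total deductions = $143.21 + $77.24 + $811.05 + $239.45 + $45.66 + $74.70 + $84.91 = $1,476.22
Net pay = $4,005.36 − $1,476.22 = $2,529.14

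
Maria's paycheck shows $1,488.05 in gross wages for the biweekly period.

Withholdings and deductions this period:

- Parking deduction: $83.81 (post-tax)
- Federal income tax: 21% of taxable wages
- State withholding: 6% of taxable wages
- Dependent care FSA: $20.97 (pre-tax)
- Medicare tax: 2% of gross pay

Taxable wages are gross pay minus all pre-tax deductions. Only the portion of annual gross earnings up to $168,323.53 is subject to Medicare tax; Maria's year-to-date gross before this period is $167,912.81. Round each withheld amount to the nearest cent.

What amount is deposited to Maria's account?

Dependent care FSA: $20.97
Taxable wages = $1,488.05 − $20.97 = $1,467.08
State withholding: $1,467.08 × 0.06 = $88.02
Federal income tax: $1,467.08 × 0.21 = $308.09
Medicare tax: only $168,323.53 − $167,912.81 = $410.72 of this check is subject → $410.72 × 0.02 = $8.21
Parking deduction: $83.81
Total deductions = $20.97 + $88.02 + $308.09 + $8.21 + $83.81 = $509.10
Net pay = $1,488.05 − $509.10 = $978.95

$978.95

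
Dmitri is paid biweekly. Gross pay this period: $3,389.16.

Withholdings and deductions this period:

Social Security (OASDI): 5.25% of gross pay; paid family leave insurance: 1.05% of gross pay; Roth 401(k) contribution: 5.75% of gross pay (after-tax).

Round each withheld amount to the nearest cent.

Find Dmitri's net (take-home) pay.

Paid family leave insurance: $3,389.16 × 0.0105 = $35.59
Social Security (OASDI): $3,389.16 × 0.0525 = $177.93
Roth 401(k) contribution: $3,389.16 × 0.0575 = $194.88
Total deductions = $35.59 + $177.93 + $194.88 = $408.40
Net pay = $3,389.16 − $408.40 = $2,980.76

$2,980.76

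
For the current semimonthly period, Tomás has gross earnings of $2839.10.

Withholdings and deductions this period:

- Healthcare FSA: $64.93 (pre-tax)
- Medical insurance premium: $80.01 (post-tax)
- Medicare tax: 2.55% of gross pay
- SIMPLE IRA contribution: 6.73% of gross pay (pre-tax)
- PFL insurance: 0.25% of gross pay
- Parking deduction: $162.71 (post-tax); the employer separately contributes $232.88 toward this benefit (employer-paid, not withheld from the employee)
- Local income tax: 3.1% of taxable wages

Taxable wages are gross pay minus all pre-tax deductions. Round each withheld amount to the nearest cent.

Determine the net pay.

$2180.80

Healthcare FSA: $64.93
SIMPLE IRA contribution: $2839.10 × 0.0673 = $191.07
Pre-tax total = $64.93 + $191.07 = $256.00
Taxable wages = $2839.10 − $256.00 = $2583.10
Local income tax: $2583.10 × 0.031 = $80.08
PFL insurance: $2839.10 × 0.0025 = $7.10
Medicare tax: $2839.10 × 0.0255 = $72.40
Medical insurance premium: $80.01
Parking deduction: $162.71
(Employer's $232.88 toward parking deduction is not withheld from the employee.)
Total deductions = $64.93 + $191.07 + $80.08 + $7.10 + $72.40 + $80.01 + $162.71 = $658.30
Net pay = $2839.10 − $658.30 = $2180.80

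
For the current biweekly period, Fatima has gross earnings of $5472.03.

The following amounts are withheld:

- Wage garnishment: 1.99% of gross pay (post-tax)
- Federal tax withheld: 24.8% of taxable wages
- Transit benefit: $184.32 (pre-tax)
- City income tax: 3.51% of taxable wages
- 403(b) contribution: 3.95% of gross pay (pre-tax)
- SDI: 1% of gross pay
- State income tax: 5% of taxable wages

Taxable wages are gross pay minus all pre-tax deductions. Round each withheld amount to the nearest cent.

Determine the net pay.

403(b) contribution: $5472.03 × 0.0395 = $216.15
Transit benefit: $184.32
Pre-tax total = $216.15 + $184.32 = $400.47
Taxable wages = $5472.03 − $400.47 = $5071.56
Federal tax withheld: $5071.56 × 0.248 = $1257.75
City income tax: $5071.56 × 0.0351 = $178.01
State income tax: $5071.56 × 0.05 = $253.58
SDI: $5472.03 × 0.01 = $54.72
Wage garnishment: $5472.03 × 0.0199 = $108.89
Total deductions = $216.15 + $184.32 + $1257.75 + $178.01 + $253.58 + $54.72 + $108.89 = $2253.42
Net pay = $5472.03 − $2253.42 = $3218.61

$3218.61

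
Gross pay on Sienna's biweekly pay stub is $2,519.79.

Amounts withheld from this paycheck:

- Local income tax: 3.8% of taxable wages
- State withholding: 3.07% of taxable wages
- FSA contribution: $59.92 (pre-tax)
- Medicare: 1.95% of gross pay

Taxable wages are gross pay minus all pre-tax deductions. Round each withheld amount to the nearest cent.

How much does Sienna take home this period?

FSA contribution: $59.92
Taxable wages = $2,519.79 − $59.92 = $2,459.87
Local income tax: $2,459.87 × 0.038 = $93.48
State withholding: $2,459.87 × 0.0307 = $75.52
Medicare: $2,519.79 × 0.0195 = $49.14
Total deductions = $59.92 + $93.48 + $75.52 + $49.14 = $278.06
Net pay = $2,519.79 − $278.06 = $2,241.73

$2,241.73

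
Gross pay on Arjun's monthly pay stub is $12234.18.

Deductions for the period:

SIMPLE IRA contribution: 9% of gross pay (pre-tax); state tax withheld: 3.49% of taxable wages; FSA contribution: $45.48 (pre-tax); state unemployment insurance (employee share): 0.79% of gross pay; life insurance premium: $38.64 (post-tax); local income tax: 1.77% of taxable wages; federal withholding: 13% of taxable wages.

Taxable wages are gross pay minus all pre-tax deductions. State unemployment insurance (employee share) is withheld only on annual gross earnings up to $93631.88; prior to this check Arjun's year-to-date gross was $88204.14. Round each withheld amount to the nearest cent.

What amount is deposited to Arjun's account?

$8981.50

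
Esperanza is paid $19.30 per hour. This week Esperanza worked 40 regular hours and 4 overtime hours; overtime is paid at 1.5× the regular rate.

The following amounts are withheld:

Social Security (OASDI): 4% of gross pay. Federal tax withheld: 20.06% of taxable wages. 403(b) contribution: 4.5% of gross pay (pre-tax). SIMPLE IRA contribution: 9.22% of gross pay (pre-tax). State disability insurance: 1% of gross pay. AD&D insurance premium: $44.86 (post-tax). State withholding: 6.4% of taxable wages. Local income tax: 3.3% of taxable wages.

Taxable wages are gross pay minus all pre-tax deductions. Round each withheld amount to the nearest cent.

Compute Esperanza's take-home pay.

Regular pay: 40 × $19.30 = $772.00
Overtime pay: 4 × $19.30 × 1.5 = $115.80
Gross pay = $772.00 + $115.80 = $887.80
403(b) contribution: $887.80 × 0.045 = $39.95
SIMPLE IRA contribution: $887.80 × 0.0922 = $81.86
Pre-tax total = $39.95 + $81.86 = $121.81
Taxable wages = $887.80 − $121.81 = $765.99
State withholding: $765.99 × 0.064 = $49.02
Local income tax: $765.99 × 0.033 = $25.28
Federal tax withheld: $765.99 × 0.2006 = $153.66
State disability insurance: $887.80 × 0.01 = $8.88
Social Security (OASDI): $887.80 × 0.04 = $35.51
AD&D insurance premium: $44.86
Total deductions = $39.95 + $81.86 + $49.02 + $25.28 + $153.66 + $8.88 + $35.51 + $44.86 = $439.02
Net pay = $887.80 − $439.02 = $448.78

$448.78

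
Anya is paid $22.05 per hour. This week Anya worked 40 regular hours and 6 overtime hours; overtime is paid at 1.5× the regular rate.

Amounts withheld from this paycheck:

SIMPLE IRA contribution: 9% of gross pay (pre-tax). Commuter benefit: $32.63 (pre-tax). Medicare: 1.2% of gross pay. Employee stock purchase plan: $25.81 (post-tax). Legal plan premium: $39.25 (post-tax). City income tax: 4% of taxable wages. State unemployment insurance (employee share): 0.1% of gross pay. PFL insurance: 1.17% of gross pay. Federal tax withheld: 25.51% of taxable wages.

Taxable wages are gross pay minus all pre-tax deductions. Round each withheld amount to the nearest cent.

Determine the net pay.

$578.32

Regular pay: 40 × $22.05 = $882.00
Overtime pay: 6 × $22.05 × 1.5 = $198.45
Gross pay = $882.00 + $198.45 = $1,080.45
SIMPLE IRA contribution: $1,080.45 × 0.09 = $97.24
Commuter benefit: $32.63
Pre-tax total = $97.24 + $32.63 = $129.87
Taxable wages = $1,080.45 − $129.87 = $950.58
Federal tax withheld: $950.58 × 0.2551 = $242.49
City income tax: $950.58 × 0.04 = $38.02
Medicare: $1,080.45 × 0.012 = $12.97
PFL insurance: $1,080.45 × 0.0117 = $12.64
State unemployment insurance (employee share): $1,080.45 × 0.001 = $1.08
Employee stock purchase plan: $25.81
Legal plan premium: $39.25
Total deductions = $97.24 + $32.63 + $242.49 + $38.02 + $12.97 + $12.64 + $1.08 + $25.81 + $39.25 = $502.13
Net pay = $1,080.45 − $502.13 = $578.32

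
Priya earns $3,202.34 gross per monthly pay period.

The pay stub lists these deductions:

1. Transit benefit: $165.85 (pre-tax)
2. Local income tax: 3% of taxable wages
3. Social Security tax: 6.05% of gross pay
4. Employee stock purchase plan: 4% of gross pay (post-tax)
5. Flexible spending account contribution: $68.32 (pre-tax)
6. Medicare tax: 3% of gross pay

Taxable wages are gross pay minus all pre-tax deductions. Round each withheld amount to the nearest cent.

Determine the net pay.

Transit benefit: $165.85
Flexible spending account contribution: $68.32
Pre-tax total = $165.85 + $68.32 = $234.17
Taxable wages = $3,202.34 − $234.17 = $2,968.17
Local income tax: $2,968.17 × 0.03 = $89.05
Social Security tax: $3,202.34 × 0.0605 = $193.74
Medicare tax: $3,202.34 × 0.03 = $96.07
Employee stock purchase plan: $3,202.34 × 0.04 = $128.09
Total deductions = $165.85 + $68.32 + $89.05 + $193.74 + $96.07 + $128.09 = $741.12
Net pay = $3,202.34 − $741.12 = $2,461.22

$2,461.22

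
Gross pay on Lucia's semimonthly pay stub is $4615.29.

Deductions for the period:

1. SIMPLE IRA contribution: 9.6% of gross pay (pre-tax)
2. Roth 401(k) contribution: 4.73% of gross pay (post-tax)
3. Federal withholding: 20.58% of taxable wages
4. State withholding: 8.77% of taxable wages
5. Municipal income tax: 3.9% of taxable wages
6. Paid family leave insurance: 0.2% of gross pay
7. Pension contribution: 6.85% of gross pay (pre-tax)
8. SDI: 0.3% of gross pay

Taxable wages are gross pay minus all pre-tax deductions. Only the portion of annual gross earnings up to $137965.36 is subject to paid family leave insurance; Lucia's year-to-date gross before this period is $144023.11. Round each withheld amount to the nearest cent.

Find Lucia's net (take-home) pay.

$2341.77

SIMPLE IRA contribution: $4615.29 × 0.096 = $443.07
Pension contribution: $4615.29 × 0.0685 = $316.15
Pre-tax total = $443.07 + $316.15 = $759.22
Taxable wages = $4615.29 − $759.22 = $3856.07
Federal withholding: $3856.07 × 0.2058 = $793.58
State withholding: $3856.07 × 0.0877 = $338.18
Municipal income tax: $3856.07 × 0.039 = $150.39
SDI: $4615.29 × 0.003 = $13.85
Paid family leave insurance: annual cap $137965.36 already reached (YTD $144023.11), so $0.00
Roth 401(k) contribution: $4615.29 × 0.0473 = $218.30
Total deductions = $443.07 + $316.15 + $793.58 + $338.18 + $150.39 + $13.85 + $0.00 + $218.30 = $2273.52
Net pay = $4615.29 − $2273.52 = $2341.77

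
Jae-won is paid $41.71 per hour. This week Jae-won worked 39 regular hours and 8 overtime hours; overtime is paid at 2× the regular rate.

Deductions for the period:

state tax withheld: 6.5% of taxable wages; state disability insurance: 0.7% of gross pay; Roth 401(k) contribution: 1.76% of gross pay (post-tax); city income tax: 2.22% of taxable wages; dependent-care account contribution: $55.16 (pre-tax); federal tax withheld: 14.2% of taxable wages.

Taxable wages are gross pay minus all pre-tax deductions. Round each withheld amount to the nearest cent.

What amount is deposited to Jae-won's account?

Regular pay: 39 × $41.71 = $1626.69
Overtime pay: 8 × $41.71 × 2 = $667.36
Gross pay = $1626.69 + $667.36 = $2294.05
Dependent-care account contribution: $55.16
Taxable wages = $2294.05 − $55.16 = $2238.89
City income tax: $2238.89 × 0.0222 = $49.70
Federal tax withheld: $2238.89 × 0.142 = $317.92
State tax withheld: $2238.89 × 0.065 = $145.53
State disability insurance: $2294.05 × 0.007 = $16.06
Roth 401(k) contribution: $2294.05 × 0.0176 = $40.38
Total deductions = $55.16 + $49.70 + $317.92 + $145.53 + $16.06 + $40.38 = $624.75
Net pay = $2294.05 − $624.75 = $1669.30

$1669.30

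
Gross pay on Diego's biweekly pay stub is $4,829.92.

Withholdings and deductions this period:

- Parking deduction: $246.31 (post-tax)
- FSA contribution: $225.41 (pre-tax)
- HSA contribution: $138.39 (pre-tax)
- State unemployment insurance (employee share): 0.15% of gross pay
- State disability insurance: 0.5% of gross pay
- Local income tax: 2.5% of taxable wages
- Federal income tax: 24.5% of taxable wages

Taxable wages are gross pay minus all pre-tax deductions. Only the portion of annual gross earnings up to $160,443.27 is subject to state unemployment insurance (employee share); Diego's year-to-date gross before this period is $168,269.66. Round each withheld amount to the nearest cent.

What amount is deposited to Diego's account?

$2,989.81

FSA contribution: $225.41
HSA contribution: $138.39
Pre-tax total = $225.41 + $138.39 = $363.80
Taxable wages = $4,829.92 − $363.80 = $4,466.12
Local income tax: $4,466.12 × 0.025 = $111.65
Federal income tax: $4,466.12 × 0.245 = $1,094.20
State disability insurance: $4,829.92 × 0.005 = $24.15
State unemployment insurance (employee share): annual cap $160,443.27 already reached (YTD $168,269.66), so $0.00
Parking deduction: $246.31
Total deductions = $225.41 + $138.39 + $111.65 + $1,094.20 + $24.15 + $0.00 + $246.31 = $1,840.11
Net pay = $4,829.92 − $1,840.11 = $2,989.81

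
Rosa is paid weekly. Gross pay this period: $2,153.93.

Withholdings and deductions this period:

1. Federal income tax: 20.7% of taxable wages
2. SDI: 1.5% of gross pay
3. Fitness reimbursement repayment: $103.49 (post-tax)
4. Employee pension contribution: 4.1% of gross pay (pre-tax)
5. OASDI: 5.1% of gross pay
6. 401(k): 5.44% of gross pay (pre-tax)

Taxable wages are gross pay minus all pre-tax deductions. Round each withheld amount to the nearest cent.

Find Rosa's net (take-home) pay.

$1,299.47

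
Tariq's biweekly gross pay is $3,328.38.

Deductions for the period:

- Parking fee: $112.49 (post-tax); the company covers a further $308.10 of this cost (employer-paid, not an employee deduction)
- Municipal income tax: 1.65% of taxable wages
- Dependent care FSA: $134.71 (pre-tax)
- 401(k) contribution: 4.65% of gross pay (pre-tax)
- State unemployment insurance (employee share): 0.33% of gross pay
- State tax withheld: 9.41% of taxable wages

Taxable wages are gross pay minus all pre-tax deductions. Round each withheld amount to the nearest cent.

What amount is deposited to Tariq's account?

Dependent care FSA: $134.71
401(k) contribution: $3,328.38 × 0.0465 = $154.77
Pre-tax total = $134.71 + $154.77 = $289.48
Taxable wages = $3,328.38 − $289.48 = $3,038.90
State tax withheld: $3,038.90 × 0.0941 = $285.96
Municipal income tax: $3,038.90 × 0.0165 = $50.14
State unemployment insurance (employee share): $3,328.38 × 0.0033 = $10.98
Parking fee: $112.49
(Employer's $308.10 toward parking fee is not withheld from the employee.)
Total deductions = $134.71 + $154.77 + $285.96 + $50.14 + $10.98 + $112.49 = $749.05
Net pay = $3,328.38 − $749.05 = $2,579.33

$2,579.33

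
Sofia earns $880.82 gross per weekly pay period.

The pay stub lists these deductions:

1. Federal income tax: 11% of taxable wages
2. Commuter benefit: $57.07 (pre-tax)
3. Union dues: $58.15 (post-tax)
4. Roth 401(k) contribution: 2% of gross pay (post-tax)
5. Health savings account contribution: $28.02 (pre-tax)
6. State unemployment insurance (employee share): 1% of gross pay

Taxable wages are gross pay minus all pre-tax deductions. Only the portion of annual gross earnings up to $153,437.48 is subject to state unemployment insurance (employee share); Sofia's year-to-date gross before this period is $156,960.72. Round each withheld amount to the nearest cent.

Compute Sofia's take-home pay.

Commuter benefit: $57.07
Health savings account contribution: $28.02
Pre-tax total = $57.07 + $28.02 = $85.09
Taxable wages = $880.82 − $85.09 = $795.73
Federal income tax: $795.73 × 0.11 = $87.53
State unemployment insurance (employee share): annual cap $153,437.48 already reached (YTD $156,960.72), so $0.00
Union dues: $58.15
Roth 401(k) contribution: $880.82 × 0.02 = $17.62
Total deductions = $57.07 + $28.02 + $87.53 + $0.00 + $58.15 + $17.62 = $248.39
Net pay = $880.82 − $248.39 = $632.43

$632.43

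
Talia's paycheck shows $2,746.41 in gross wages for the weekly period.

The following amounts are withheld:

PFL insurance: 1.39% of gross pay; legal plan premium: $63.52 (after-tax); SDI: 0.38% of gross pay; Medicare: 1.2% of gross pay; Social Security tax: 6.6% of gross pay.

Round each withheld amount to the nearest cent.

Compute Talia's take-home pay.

$2,420.05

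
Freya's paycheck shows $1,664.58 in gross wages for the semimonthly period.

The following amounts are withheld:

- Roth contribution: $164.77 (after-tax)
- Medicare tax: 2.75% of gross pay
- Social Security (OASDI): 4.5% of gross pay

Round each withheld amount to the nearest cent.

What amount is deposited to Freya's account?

$1,379.12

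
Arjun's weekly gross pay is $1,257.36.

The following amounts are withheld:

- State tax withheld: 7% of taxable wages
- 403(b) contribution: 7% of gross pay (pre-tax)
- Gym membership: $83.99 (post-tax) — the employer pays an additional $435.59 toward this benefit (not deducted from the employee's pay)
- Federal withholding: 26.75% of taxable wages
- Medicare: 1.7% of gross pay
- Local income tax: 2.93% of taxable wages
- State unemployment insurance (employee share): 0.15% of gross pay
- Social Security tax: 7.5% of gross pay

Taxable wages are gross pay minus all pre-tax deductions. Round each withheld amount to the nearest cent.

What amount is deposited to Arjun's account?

403(b) contribution: $1,257.36 × 0.07 = $88.02
Taxable wages = $1,257.36 − $88.02 = $1,169.34
Federal withholding: $1,169.34 × 0.2675 = $312.80
State tax withheld: $1,169.34 × 0.07 = $81.85
Local income tax: $1,169.34 × 0.0293 = $34.26
State unemployment insurance (employee share): $1,257.36 × 0.0015 = $1.89
Medicare: $1,257.36 × 0.017 = $21.38
Social Security tax: $1,257.36 × 0.075 = $94.30
Gym membership: $83.99
(Employer's $435.59 toward gym membership is not withheld from the employee.)
Total deductions = $88.02 + $312.80 + $81.85 + $34.26 + $1.89 + $21.38 + $94.30 + $83.99 = $718.49
Net pay = $1,257.36 − $718.49 = $538.87

$538.87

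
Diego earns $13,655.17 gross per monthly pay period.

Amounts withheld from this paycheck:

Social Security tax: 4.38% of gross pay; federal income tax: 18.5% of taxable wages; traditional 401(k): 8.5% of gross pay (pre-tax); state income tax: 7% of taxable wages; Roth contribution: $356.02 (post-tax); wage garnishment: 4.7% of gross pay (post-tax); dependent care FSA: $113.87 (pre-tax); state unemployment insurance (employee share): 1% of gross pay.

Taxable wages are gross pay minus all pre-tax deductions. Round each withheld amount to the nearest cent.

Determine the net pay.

Dependent care FSA: $113.87
Traditional 401(k): $13,655.17 × 0.085 = $1,160.69
Pre-tax total = $113.87 + $1,160.69 = $1,274.56
Taxable wages = $13,655.17 − $1,274.56 = $12,380.61
State income tax: $12,380.61 × 0.07 = $866.64
Federal income tax: $12,380.61 × 0.185 = $2,290.41
State unemployment insurance (employee share): $13,655.17 × 0.01 = $136.55
Social Security tax: $13,655.17 × 0.0438 = $598.10
Roth contribution: $356.02
Wage garnishment: $13,655.17 × 0.047 = $641.79
Total deductions = $113.87 + $1,160.69 + $866.64 + $2,290.41 + $136.55 + $598.10 + $356.02 + $641.79 = $6,164.07
Net pay = $13,655.17 − $6,164.07 = $7,491.10

$7,491.10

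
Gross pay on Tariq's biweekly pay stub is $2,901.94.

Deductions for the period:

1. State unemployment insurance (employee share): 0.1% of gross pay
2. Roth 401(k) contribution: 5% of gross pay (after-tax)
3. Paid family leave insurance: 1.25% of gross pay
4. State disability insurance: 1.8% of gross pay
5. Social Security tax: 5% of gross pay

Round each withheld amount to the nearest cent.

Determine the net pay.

Paid family leave insurance: $2,901.94 × 0.0125 = $36.27
State disability insurance: $2,901.94 × 0.018 = $52.23
Social Security tax: $2,901.94 × 0.05 = $145.10
State unemployment insurance (employee share): $2,901.94 × 0.001 = $2.90
Roth 401(k) contribution: $2,901.94 × 0.05 = $145.10
Total deductions = $36.27 + $52.23 + $145.10 + $2.90 + $145.10 = $381.60
Net pay = $2,901.94 − $381.60 = $2,520.34

$2,520.34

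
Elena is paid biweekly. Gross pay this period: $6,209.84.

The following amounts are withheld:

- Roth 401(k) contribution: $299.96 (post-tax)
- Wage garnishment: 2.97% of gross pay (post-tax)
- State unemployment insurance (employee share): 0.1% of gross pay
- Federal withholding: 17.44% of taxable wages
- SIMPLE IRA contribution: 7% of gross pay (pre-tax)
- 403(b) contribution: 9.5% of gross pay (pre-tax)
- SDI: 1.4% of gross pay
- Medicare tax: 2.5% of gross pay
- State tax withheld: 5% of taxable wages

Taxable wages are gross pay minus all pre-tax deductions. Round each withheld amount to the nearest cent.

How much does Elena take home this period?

403(b) contribution: $6,209.84 × 0.095 = $589.93
SIMPLE IRA contribution: $6,209.84 × 0.07 = $434.69
Pre-tax total = $589.93 + $434.69 = $1,024.62
Taxable wages = $6,209.84 − $1,024.62 = $5,185.22
State tax withheld: $5,185.22 × 0.05 = $259.26
Federal withholding: $5,185.22 × 0.1744 = $904.30
State unemployment insurance (employee share): $6,209.84 × 0.001 = $6.21
Medicare tax: $6,209.84 × 0.025 = $155.25
SDI: $6,209.84 × 0.014 = $86.94
Roth 401(k) contribution: $299.96
Wage garnishment: $6,209.84 × 0.0297 = $184.43
Total deductions = $589.93 + $434.69 + $259.26 + $904.30 + $6.21 + $155.25 + $86.94 + $299.96 + $184.43 = $2,920.97
Net pay = $6,209.84 − $2,920.97 = $3,288.87

$3,288.87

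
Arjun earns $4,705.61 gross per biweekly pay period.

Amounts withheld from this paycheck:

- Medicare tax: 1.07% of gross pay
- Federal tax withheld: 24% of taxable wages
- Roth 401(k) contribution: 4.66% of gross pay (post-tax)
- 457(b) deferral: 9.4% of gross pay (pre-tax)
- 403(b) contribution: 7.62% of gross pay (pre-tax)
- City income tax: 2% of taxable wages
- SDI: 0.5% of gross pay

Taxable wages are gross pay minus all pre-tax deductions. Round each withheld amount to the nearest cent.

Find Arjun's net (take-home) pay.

403(b) contribution: $4,705.61 × 0.0762 = $358.57
457(b) deferral: $4,705.61 × 0.094 = $442.33
Pre-tax total = $358.57 + $442.33 = $800.90
Taxable wages = $4,705.61 − $800.90 = $3,904.71
City income tax: $3,904.71 × 0.02 = $78.09
Federal tax withheld: $3,904.71 × 0.24 = $937.13
SDI: $4,705.61 × 0.005 = $23.53
Medicare tax: $4,705.61 × 0.0107 = $50.35
Roth 401(k) contribution: $4,705.61 × 0.0466 = $219.28
Total deductions = $358.57 + $442.33 + $78.09 + $937.13 + $23.53 + $50.35 + $219.28 = $2,109.28
Net pay = $4,705.61 − $2,109.28 = $2,596.33

$2,596.33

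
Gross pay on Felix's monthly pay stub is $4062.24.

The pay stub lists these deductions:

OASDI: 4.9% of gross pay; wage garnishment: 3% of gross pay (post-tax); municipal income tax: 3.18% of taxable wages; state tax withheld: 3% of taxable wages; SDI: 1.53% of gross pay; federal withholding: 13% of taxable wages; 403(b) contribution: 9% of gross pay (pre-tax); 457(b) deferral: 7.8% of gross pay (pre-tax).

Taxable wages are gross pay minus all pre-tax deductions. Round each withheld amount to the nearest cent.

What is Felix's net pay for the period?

$2348.48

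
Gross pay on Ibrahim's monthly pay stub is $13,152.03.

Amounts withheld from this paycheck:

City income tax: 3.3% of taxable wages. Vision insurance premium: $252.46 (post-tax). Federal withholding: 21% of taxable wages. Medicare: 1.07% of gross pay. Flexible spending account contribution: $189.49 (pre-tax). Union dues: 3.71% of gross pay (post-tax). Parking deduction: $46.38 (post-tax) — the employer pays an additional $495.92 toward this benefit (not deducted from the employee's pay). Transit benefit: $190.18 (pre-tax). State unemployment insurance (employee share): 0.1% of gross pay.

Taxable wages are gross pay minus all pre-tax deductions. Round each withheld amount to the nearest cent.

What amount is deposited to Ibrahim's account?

$8,728.01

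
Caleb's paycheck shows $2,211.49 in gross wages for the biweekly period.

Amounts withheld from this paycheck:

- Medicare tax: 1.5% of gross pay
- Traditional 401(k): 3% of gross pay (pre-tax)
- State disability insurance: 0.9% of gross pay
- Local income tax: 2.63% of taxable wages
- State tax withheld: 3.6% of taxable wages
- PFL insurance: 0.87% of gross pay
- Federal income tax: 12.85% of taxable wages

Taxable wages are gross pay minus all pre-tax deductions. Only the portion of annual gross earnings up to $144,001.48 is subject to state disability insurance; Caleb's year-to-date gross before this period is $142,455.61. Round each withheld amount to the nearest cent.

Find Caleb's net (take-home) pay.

Traditional 401(k): $2,211.49 × 0.03 = $66.34
Taxable wages = $2,211.49 − $66.34 = $2,145.15
State tax withheld: $2,145.15 × 0.036 = $77.23
Local income tax: $2,145.15 × 0.0263 = $56.42
Federal income tax: $2,145.15 × 0.1285 = $275.65
Medicare tax: $2,211.49 × 0.015 = $33.17
PFL insurance: $2,211.49 × 0.0087 = $19.24
State disability insurance: only $144,001.48 − $142,455.61 = $1,545.87 of this check is subject → $1,545.87 × 0.009 = $13.91
Total deductions = $66.34 + $77.23 + $56.42 + $275.65 + $33.17 + $19.24 + $13.91 = $541.96
Net pay = $2,211.49 − $541.96 = $1,669.53

$1,669.53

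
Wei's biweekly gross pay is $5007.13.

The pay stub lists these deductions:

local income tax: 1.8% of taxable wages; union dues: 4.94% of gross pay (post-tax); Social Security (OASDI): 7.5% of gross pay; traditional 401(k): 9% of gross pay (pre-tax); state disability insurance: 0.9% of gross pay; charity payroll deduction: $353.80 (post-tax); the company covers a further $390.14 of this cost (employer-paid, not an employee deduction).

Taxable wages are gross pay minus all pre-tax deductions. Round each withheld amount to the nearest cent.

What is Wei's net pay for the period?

$3452.73

Traditional 401(k): $5007.13 × 0.09 = $450.64
Taxable wages = $5007.13 − $450.64 = $4556.49
Local income tax: $4556.49 × 0.018 = $82.02
State disability insurance: $5007.13 × 0.009 = $45.06
Social Security (OASDI): $5007.13 × 0.075 = $375.53
Union dues: $5007.13 × 0.0494 = $247.35
Charity payroll deduction: $353.80
(Employer's $390.14 toward charity payroll deduction is not withheld from the employee.)
Total deductions = $450.64 + $82.02 + $45.06 + $375.53 + $247.35 + $353.80 = $1554.40
Net pay = $5007.13 − $1554.40 = $3452.73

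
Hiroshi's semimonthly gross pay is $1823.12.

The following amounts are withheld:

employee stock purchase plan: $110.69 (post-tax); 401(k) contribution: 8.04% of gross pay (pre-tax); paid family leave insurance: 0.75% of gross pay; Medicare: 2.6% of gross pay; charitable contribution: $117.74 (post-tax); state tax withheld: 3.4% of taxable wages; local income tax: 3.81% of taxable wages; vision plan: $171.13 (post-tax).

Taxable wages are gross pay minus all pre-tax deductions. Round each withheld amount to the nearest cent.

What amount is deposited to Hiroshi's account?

$1095.03

401(k) contribution: $1823.12 × 0.0804 = $146.58
Taxable wages = $1823.12 − $146.58 = $1676.54
State tax withheld: $1676.54 × 0.034 = $57.00
Local income tax: $1676.54 × 0.0381 = $63.88
Paid family leave insurance: $1823.12 × 0.0075 = $13.67
Medicare: $1823.12 × 0.026 = $47.40
Employee stock purchase plan: $110.69
Charitable contribution: $117.74
Vision plan: $171.13
Total deductions = $146.58 + $57.00 + $63.88 + $13.67 + $47.40 + $110.69 + $117.74 + $171.13 = $728.09
Net pay = $1823.12 − $728.09 = $1095.03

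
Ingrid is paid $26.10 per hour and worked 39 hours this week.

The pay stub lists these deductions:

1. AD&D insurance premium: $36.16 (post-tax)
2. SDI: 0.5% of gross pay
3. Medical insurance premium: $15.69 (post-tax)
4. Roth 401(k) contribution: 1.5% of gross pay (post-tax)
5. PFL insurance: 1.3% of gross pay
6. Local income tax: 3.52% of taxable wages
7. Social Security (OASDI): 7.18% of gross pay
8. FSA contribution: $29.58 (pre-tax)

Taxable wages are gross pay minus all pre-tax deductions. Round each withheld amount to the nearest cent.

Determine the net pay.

$795.00

Gross pay: 39 × $26.10 = $1,017.90
FSA contribution: $29.58
Taxable wages = $1,017.90 − $29.58 = $988.32
Local income tax: $988.32 × 0.0352 = $34.79
PFL insurance: $1,017.90 × 0.013 = $13.23
SDI: $1,017.90 × 0.005 = $5.09
Social Security (OASDI): $1,017.90 × 0.0718 = $73.09
Roth 401(k) contribution: $1,017.90 × 0.015 = $15.27
AD&D insurance premium: $36.16
Medical insurance premium: $15.69
Total deductions = $29.58 + $34.79 + $13.23 + $5.09 + $73.09 + $15.27 + $36.16 + $15.69 = $222.90
Net pay = $1,017.90 − $222.90 = $795.00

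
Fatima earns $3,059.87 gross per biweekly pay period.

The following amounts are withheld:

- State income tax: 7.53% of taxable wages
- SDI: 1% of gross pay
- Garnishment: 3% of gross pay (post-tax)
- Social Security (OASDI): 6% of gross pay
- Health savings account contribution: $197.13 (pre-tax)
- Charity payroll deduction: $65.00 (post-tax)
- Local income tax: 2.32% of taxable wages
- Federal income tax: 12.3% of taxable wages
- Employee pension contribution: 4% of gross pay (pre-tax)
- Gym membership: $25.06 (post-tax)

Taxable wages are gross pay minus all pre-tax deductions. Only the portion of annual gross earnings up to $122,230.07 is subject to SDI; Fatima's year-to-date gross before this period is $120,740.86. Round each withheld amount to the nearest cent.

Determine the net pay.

Employee pension contribution: $3,059.87 × 0.04 = $122.39
Health savings account contribution: $197.13
Pre-tax total = $122.39 + $197.13 = $319.52
Taxable wages = $3,059.87 − $319.52 = $2,740.35
State income tax: $2,740.35 × 0.0753 = $206.35
Federal income tax: $2,740.35 × 0.123 = $337.06
Local income tax: $2,740.35 × 0.0232 = $63.58
Social Security (OASDI): $3,059.87 × 0.06 = $183.59
SDI: only $122,230.07 − $120,740.86 = $1,489.21 of this check is subject → $1,489.21 × 0.01 = $14.89
Garnishment: $3,059.87 × 0.03 = $91.80
Charity payroll deduction: $65.00
Gym membership: $25.06
Total deductions = $122.39 + $197.13 + $206.35 + $337.06 + $63.58 + $183.59 + $14.89 + $91.80 + $65.00 + $25.06 = $1,306.85
Net pay = $3,059.87 − $1,306.85 = $1,753.02

$1,753.02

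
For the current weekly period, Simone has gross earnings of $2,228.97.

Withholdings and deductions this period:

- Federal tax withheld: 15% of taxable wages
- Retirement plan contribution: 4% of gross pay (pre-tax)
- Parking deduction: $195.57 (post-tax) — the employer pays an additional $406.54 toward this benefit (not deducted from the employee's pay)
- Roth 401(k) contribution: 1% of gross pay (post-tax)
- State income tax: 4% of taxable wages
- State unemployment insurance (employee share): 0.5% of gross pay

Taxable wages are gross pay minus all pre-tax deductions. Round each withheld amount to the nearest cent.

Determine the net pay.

$1,504.25

Retirement plan contribution: $2,228.97 × 0.04 = $89.16
Taxable wages = $2,228.97 − $89.16 = $2,139.81
State income tax: $2,139.81 × 0.04 = $85.59
Federal tax withheld: $2,139.81 × 0.15 = $320.97
State unemployment insurance (employee share): $2,228.97 × 0.005 = $11.14
Roth 401(k) contribution: $2,228.97 × 0.01 = $22.29
Parking deduction: $195.57
(Employer's $406.54 toward parking deduction is not withheld from the employee.)
Total deductions = $89.16 + $85.59 + $320.97 + $11.14 + $22.29 + $195.57 = $724.72
Net pay = $2,228.97 − $724.72 = $1,504.25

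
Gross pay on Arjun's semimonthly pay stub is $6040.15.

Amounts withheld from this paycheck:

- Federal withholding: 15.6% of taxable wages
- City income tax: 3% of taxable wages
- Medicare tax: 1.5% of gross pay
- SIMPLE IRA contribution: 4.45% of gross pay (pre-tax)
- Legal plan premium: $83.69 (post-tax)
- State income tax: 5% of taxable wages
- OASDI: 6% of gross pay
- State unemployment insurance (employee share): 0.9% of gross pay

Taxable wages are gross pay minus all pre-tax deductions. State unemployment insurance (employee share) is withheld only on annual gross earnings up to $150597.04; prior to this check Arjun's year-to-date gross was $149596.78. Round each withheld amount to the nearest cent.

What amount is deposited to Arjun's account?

$3863.62

SIMPLE IRA contribution: $6040.15 × 0.0445 = $268.79
Taxable wages = $6040.15 − $268.79 = $5771.36
State income tax: $5771.36 × 0.05 = $288.57
City income tax: $5771.36 × 0.03 = $173.14
Federal withholding: $5771.36 × 0.156 = $900.33
Medicare tax: $6040.15 × 0.015 = $90.60
OASDI: $6040.15 × 0.06 = $362.41
State unemployment insurance (employee share): only $150597.04 − $149596.78 = $1000.26 of this check is subject → $1000.26 × 0.009 = $9.00
Legal plan premium: $83.69
Total deductions = $268.79 + $288.57 + $173.14 + $900.33 + $90.60 + $362.41 + $9.00 + $83.69 = $2176.53
Net pay = $6040.15 − $2176.53 = $3863.62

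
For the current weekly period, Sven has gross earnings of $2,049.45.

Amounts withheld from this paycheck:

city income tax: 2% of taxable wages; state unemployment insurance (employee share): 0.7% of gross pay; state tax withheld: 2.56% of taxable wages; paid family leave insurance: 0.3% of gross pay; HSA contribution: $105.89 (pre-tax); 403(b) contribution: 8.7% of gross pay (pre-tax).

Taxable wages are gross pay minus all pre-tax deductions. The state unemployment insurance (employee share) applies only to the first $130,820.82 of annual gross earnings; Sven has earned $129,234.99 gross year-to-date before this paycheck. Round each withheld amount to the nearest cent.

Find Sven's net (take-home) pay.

$1,667.51

HSA contribution: $105.89
403(b) contribution: $2,049.45 × 0.087 = $178.30
Pre-tax total = $105.89 + $178.30 = $284.19
Taxable wages = $2,049.45 − $284.19 = $1,765.26
State tax withheld: $1,765.26 × 0.0256 = $45.19
City income tax: $1,765.26 × 0.02 = $35.31
State unemployment insurance (employee share): only $130,820.82 − $129,234.99 = $1,585.83 of this check is subject → $1,585.83 × 0.007 = $11.10
Paid family leave insurance: $2,049.45 × 0.003 = $6.15
Total deductions = $105.89 + $178.30 + $45.19 + $35.31 + $11.10 + $6.15 = $381.94
Net pay = $2,049.45 − $381.94 = $1,667.51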